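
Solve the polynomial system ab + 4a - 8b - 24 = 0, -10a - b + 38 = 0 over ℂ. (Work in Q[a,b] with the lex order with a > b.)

Compute a lex Gröbner basis by Buchberger's algorithm.
f_1 = ab + 4a - 8b - 24, LT = ab.
f_2 = -10a - b + 38, LT = a.

S(f_1,f_2): lcm = ab. S = 4a - \tfrac{1}{10}b^{2} - \tfrac{21}{5}b - 24.
  leading term a: subtract (-\tfrac{2}{5})·f_2 from 4a - \tfrac{1}{10}b^{2} - \tfrac{21}{5}b - 24 → -\tfrac{1}{10}b^{2} - \tfrac{23}{5}b - \tfrac{44}{5}
  leading term b^{2}: no divisor's leading term divides it; move -\tfrac{1}{10}b^{2} to the remainder.
  leading term b: no divisor's leading term divides it; move -\tfrac{23}{5}b to the remainder.
  leading term 1: no divisor's leading term divides it; move -\tfrac{44}{5} to the remainder.
  remainder -\tfrac{1}{10}b^{2} - \tfrac{23}{5}b - \tfrac{44}{5} ≠ 0; add h_3 = -\tfrac{1}{10}b^{2} - \tfrac{23}{5}b - \tfrac{44}{5} to the basis.

The other S-polynomials (S(f_1,h_3), S(f_2,h_3)) all reduce to 0 modulo the current basis, so we have a Gröbner basis.
Inter-reduce: drop elements whose leading term is divisible by another's, tail-reduce, and make monic.
Reduced Gröbner basis: {a + \tfrac{1}{10}b - \tfrac{19}{5}, b^{2} + 46b + 88}.

Since the basis is lex-ordered, b^{2} + 46b + 88 is univariate in b. Its roots are {-44, -2}. Back-substituting each root into the other basis elements fixes the other coordinates.
  b = -44: the earlier basis element becomes a - \tfrac{41}{5} = 0, giving a = 41/5 — point (41/5, -44).
  b = -2: the earlier basis element becomes a - 4 = 0, giving a = 4 — point (4, -2).
Substituting each solution back into the original system confirms all equations vanish.
A lex Gröbner basis triangularizes the system, enabling back-substitution.

{(41/5, -44), (4, -2)}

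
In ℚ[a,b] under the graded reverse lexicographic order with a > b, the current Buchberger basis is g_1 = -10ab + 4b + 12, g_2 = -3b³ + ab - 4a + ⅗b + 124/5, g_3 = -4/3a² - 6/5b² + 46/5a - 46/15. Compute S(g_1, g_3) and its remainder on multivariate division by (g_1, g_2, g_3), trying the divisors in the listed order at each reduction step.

S(g_1, g_3) = -9/10b³ + 13/2ab - 6/5a - 23/10b; remainder on division = 0.

lcm(LM(g_1), LM(g_3)) = a²b.
S = (lcm/LT(g_1))·g_1 − (lcm/LT(g_3))·g_3 = -9/10b³ + 13/2ab - 6/5a - 23/10b.
Reduce S modulo (g_1, g_2, g_3) in that order:
  leading term b³: subtract (3/10)·g_2 from -9/10b³ + 13/2ab - 6/5a - 23/10b → 31/5ab - 62/25b - 186/25
  leading term ab: subtract (-31/50)·g_1 from 31/5ab - 62/25b - 186/25 → 0
The remainder is 0, so this S-polynomial contributes no new basis element.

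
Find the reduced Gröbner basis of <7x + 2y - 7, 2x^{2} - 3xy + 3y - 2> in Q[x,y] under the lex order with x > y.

G = {x + \tfrac{2}{7}y - 1, y^{2} - \tfrac{28}{25}y}

This is the nonlinear analogue of row-reducing a linear system.

f_1 = 7x + 2y - 7, LT = x.
f_2 = 2x^{2} - 3xy + 3y - 2, LT = x^{2}.

S(f_1,f_2): lcm = x^{2}. S = \tfrac{25}{14}xy - x - \tfrac{3}{2}y + 1.
  reduce S modulo (f_1, f_2):
  remainder -\tfrac{25}{49}y^{2} + \tfrac{4}{7}y ≠ 0; add g_3 = -\tfrac{25}{49}y^{2} + \tfrac{4}{7}y to the basis.

The other S-polynomials (S(f_1,g_3), S(f_2,g_3)) all reduce to 0 modulo the current basis, so we have a Gröbner basis.
Inter-reduce: drop elements whose leading term is divisible by another's, tail-reduce, and make monic.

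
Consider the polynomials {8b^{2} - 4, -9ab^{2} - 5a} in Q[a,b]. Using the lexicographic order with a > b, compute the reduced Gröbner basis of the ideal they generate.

G = {a, b^{2} - \tfrac{1}{2}}

f_1 = 8b^{2} - 4, LT = b^{2}.
f_2 = -9ab^{2} - 5a, LT = ab^{2}.

S(f_1,f_2): lcm = ab^{2}. S = -\tfrac{19}{18}a.
  reduce S modulo (f_1, f_2):
  remainder -\tfrac{19}{18}a ≠ 0; add g_3 = -\tfrac{19}{18}a to the basis.

The other S-polynomials (S(f_1,g_3), S(f_2,g_3)) all reduce to 0 modulo the current basis, so we have a Gröbner basis.
Inter-reduce: drop elements whose leading term is divisible by another's, tail-reduce, and make monic.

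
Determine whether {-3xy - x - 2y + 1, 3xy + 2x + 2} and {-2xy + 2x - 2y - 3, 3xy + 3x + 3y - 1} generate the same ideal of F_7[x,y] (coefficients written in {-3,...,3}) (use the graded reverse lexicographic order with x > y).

Equality of ideals is decidable: compute both reduced Gröbner bases (unique for the ordering) and check whether they agree.
Buchberger on the first generating set:
f_1 = -3xy - x - 2y + 1, LT = xy.
f_2 = 3xy + 2x + 2, LT = xy.

S(f_1,f_2): lcm = xy. S = 2x + 3y - 1.
  leading term x: no divisor's leading term divides it; move 2x to the remainder.
  leading term y: no divisor's leading term divides it; move 3y to the remainder.
  leading term 1: no divisor's leading term divides it; move -1 to the remainder.
  remainder 2x + 3y - 1 ≠ 0; add g_3 = 2x + 3y - 1 to the basis.

S(f_1,g_3): lcm = xy. S = 2y^2 - 2x + 2.
  leading term y^2: no divisor's leading term divides it; move 2y^2 to the remainder.
  leading term x: subtract (-1)·g_3 from -2x + 2 → 3y + 1
  leading term y: no divisor's leading term divides it; move 3y to the remainder.
  leading term 1: no divisor's leading term divides it; move 1 to the remainder.
  remainder 2y^2 + 3y + 1 ≠ 0; add g_4 = 2y^2 + 3y + 1 to the basis.

S(f_2,g_3): lcm = xy. S = 2y^2 + 3x - 3y + 3.
  leading term y^2: subtract (1)·g_4 from 2y^2 + 3x - 3y + 3 → 3x + y + 2
  leading term x: subtract (-2)·g_3 from 3x + y + 2 → 0
  remainder 0.

S(f_1,g_4): lcm = xy^2. S = 3y^2 + 3x + 2y.
  leading term y^2: subtract (-2)·g_4 from 3y^2 + 3x + 2y → 3x + y + 2
  leading term x: subtract (-2)·g_3 from 3x + y + 2 → 0
  remainder 0.

S(f_2,g_4): lcm = xy^2. S = -2xy + 3x + 3y.
  leading term xy: subtract (3)·f_1 from -2xy + 3x + 3y → -x + 2y - 3
  leading term x: subtract (3)·g_3 from -x + 2y - 3 → 0
  remainder 0.

S(g_3,g_4): leading monomials are coprime, so the S-polynomial reduces to 0 (Buchberger's first criterion).
Every S-polynomial of the final basis reduces to 0, so we have a Gröbner basis.
Inter-reduce: drop elements whose leading term is divisible by another's, tail-reduce, and make monic.
Reduced Gröbner basis: {y^2 - 2y - 3, x - 2y + 3}.

Buchberger on the second generating set:
h_1 = -2xy + 2x - 2y - 3, LT = xy.
h_2 = 3xy + 3x + 3y - 1, LT = xy.

S(h_1,h_2): lcm = xy. S = -2x + 3.
  leading term x: no divisor's leading term divides it; move -2x to the remainder.
  leading term 1: no divisor's leading term divides it; move 3 to the remainder.
  remainder -2x + 3 ≠ 0; add k_3 = -2x + 3 to the basis.

S(h_1,k_3): lcm = xy. S = -x - y - 2.
  leading term x: subtract (-3)·k_3 from -x - y - 2 → -y
  leading term y: no divisor's leading term divides it; move -y to the remainder.
  remainder -y ≠ 0; add k_4 = -y to the basis.

S(h_2,k_3): lcm = xy. S = x - y + 2.
  leading term x: subtract (3)·k_3 from x - y + 2 → -y
  leading term y: subtract (1)·k_4 from -y → 0
  remainder 0.

S(h_1,k_4): lcm = xy. S = -x + y - 2.
  leading term x: subtract (-3)·k_3 from -x + y - 2 → y
  leading term y: subtract (-1)·k_4 from y → 0
  remainder 0.

S(h_2,k_4): lcm = xy. S = x + y + 2.
  leading term x: subtract (3)·k_3 from x + y + 2 → y
  leading term y: subtract (-1)·k_4 from y → 0
  remainder 0.

S(k_3,k_4): leading monomials are coprime, so the S-polynomial reduces to 0 (Buchberger's first criterion).
Every S-polynomial of the final basis reduces to 0, so we have a Gröbner basis.
Inter-reduce: drop elements whose leading term is divisible by another's, tail-reduce, and make monic.
Reduced Gröbner basis: {x + 2, y}.

Since the reduced bases disagree, the two ideals are not the same.

No, the ideals differ.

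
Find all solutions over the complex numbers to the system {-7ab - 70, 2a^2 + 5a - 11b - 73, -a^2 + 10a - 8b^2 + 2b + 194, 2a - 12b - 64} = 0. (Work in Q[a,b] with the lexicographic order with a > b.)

Compute a lex Gröbner basis by Buchberger's algorithm.
f_1 = -7ab - 70, LT = ab.
f_2 = 2a^2 + 5a - 11b - 73, LT = a^2.
f_3 = -a^2 + 10a - 8b^2 + 2b + 194, LT = a^2.
f_4 = 2a - 12b - 64, LT = a.

S(f_1,f_2): lcm = a^2b. S = -5/2ab + 10a + 11/2b^2 + 73/2b.
  leading term ab: subtract (5/14)·f_1 from -5/2ab + 10a + 11/2b^2 + 73/2b → 10a + 11/2b^2 + 73/2b + 25
  leading term a: subtract (5)·f_4 from 10a + 11/2b^2 + 73/2b + 25 → 11/2b^2 + 193/2b + 345
  leading term b^2: no divisor's leading term divides it; move 11/2b^2 to the remainder.
  leading term b: no divisor's leading term divides it; move 193/2b to the remainder.
  leading term 1: no divisor's leading term divides it; move 345 to the remainder.
  remainder 11/2b^2 + 193/2b + 345 ≠ 0; add h_5 = 11/2b^2 + 193/2b + 345 to the basis.

S(f_1,f_3): lcm = a^2b. S = 10ab + 10a - 8b^3 + 2b^2 + 194b.
  leading term ab: subtract (-10/7)·f_1 from 10ab + 10a - 8b^3 + 2b^2 + 194b → 10a - 8b^3 + 2b^2 + 194b - 100
  leading term a: subtract (5)·f_4 from 10a - 8b^3 + 2b^2 + 194b - 100 → -8b^3 + 2b^2 + 254b + 220
  leading term b^3: subtract (-16/11b)·h_5 from -8b^3 + 2b^2 + 254b + 220 → 1566/11b^2 + 8314/11b + 220
  leading term b^2: subtract (3132/121)·h_5 from 1566/11b^2 + 8314/11b + 220 → -210784/121b - 1053920/121
  leading term b: no divisor's leading term divides it; move -210784/121b to the remainder.
  leading term 1: no divisor's leading term divides it; move -1053920/121 to the remainder.
  remainder -210784/121b - 1053920/121 ≠ 0; add h_6 = -210784/121b - 1053920/121 to the basis.

The other S-polynomials (S(f_1,f_4), S(f_2,f_3), S(f_2,f_4), S(f_3,f_4), S(f_1,h_5), S(f_2,h_5), S(f_3,h_5), S(f_4,h_5), S(f_1,h_6), S(f_2,h_6), S(f_3,h_6), S(f_4,h_6), S(h_5,h_6)) all reduce to 0 modulo the current basis, so we have a Gröbner basis.
Inter-reduce: drop elements whose leading term is divisible by another's, tail-reduce, and make monic.
Reduced Gröbner basis: {a - 2, b + 5}.

From the last basis element, b + 5 = 0, so b takes values in {-5}. Each choice, substituted upward through the basis, yields the corresponding point(s) of the solution set.
  b = -5: the earlier basis element becomes a - 2 = 0, giving a = 2 — point (2, -5).

{(2, -5)}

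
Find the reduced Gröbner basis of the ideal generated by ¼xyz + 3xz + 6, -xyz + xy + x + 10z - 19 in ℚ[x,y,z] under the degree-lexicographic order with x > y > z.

G = {xz² - 11/12xz + ⅚z² + 5/12z - 2, yz² + ½yz + 12z² - 12/5y - 114/5z - 12/5, xy + 12xz + x + 10z + 5}

f_1 = ¼xyz + 3xz + 6, LT = xyz.
f_2 = -xyz + xy + x + 10z - 19, LT = xyz.

S(f_1,f_2): lcm = xyz. S = xy + 12xz + x + 10z + 5.
  leading term xy: no divisor's leading term divides it; move xy to the remainder.
  leading term xz: no divisor's leading term divides it; move 12xz to the remainder.
  leading term x: no divisor's leading term divides it; move x to the remainder.
  leading term z: no divisor's leading term divides it; move 10z to the remainder.
  leading term 1: no divisor's leading term divides it; move 5 to the remainder.
  remainder xy + 12xz + x + 10z + 5 ≠ 0; add g_3 = xy + 12xz + x + 10z + 5 to the basis.

S(f_1,g_3): lcm = xyz. S = -12xz² + 11xz - 10z² - 5z + 24.
  leading term xz²: no divisor's leading term divides it; move -12xz² to the remainder.
  leading term xz: no divisor's leading term divides it; move 11xz to the remainder.
  leading term z²: no divisor's leading term divides it; move -10z² to the remainder.
  leading term z: no divisor's leading term divides it; move -5z to the remainder.
  leading term 1: no divisor's leading term divides it; move 24 to the remainder.
  remainder -12xz² + 11xz - 10z² - 5z + 24 ≠ 0; add g_4 = -12xz² + 11xz - 10z² - 5z + 24 to the basis.

S(f_2,g_3): lcm = xyz. S = -12xz² - xy - xz - 10z² - x - 15z + 19.
  leading term xz²: subtract (1)·g_4 from -12xz² - xy - xz - 10z² - x - 15z + 19 → -xy - 12xz - x - 10z - 5
  leading term xy: subtract (-1)·g_3 from -xy - 12xz - x - 10z - 5 → 0
  remainder 0.

S(f_1,g_4): lcm = xyz². S = 11/12xyz + 12xz² - ⅚yz² - 5/12yz + 2y + 24z.
  leading term xyz: subtract (11/3)·f_1 from 11/12xyz + 12xz² - ⅚yz² - 5/12yz + 2y + 24z → 12xz² - ⅚yz² - 11xz - 5/12yz + 2y + 24z - 22
  leading term xz²: subtract (-1)·g_4 from 12xz² - ⅚yz² - 11xz - 5/12yz + 2y + 24z - 22 → -⅚yz² - 5/12yz - 10z² + 2y + 19z + 2
  leading term yz²: no divisor's leading term divides it; move -⅚yz² to the remainder.
  leading term yz: no divisor's leading term divides it; move -5/12yz to the remainder.
  leading term z²: no divisor's leading term divides it; move -10z² to the remainder.
  leading term y: no divisor's leading term divides it; move 2y to the remainder.
  leading term z: no divisor's leading term divides it; move 19z to the remainder.
  leading term 1: no divisor's leading term divides it; move 2 to the remainder.
  remainder -⅚yz² - 5/12yz - 10z² + 2y + 19z + 2 ≠ 0; add g_5 = -⅚yz² - 5/12yz - 10z² + 2y + 19z + 2 to the basis.

S(f_2,g_4): lcm = xyz². S = -1/12xyz - ⅚yz² - xz - 5/12yz - 10z² + 2y + 19z.
  leading term xyz: subtract (-⅓)·f_1 from -1/12xyz - ⅚yz² - xz - 5/12yz - 10z² + 2y + 19z → -⅚yz² - 5/12yz - 10z² + 2y + 19z + 2
  leading term yz²: subtract (1)·g_5 from -⅚yz² - 5/12yz - 10z² + 2y + 19z + 2 → 0
  remainder 0.

S(g_3,g_4): lcm = xyz². S = 12xz³ + 11/12xyz + xz² - ⅚yz² + 10z³ - 5/12yz + 5z² + 2y.
  leading term xz³: subtract (-z)·g_4 from 12xz³ + 11/12xyz + xz² - ⅚yz² + 10z³ - 5/12yz + 5z² + 2y → 11/12xyz + 12xz² - ⅚yz² - 5/12yz + 2y + 24z
  leading term xyz: subtract (11/3)·f_1 from 11/12xyz + 12xz² - ⅚yz² - 5/12yz + 2y + 24z → 12xz² - ⅚yz² - 11xz - 5/12yz + 2y + 24z - 22
  leading term xz²: subtract (-1)·g_4 from 12xz² - ⅚yz² - 11xz - 5/12yz + 2y + 24z - 22 → -⅚yz² - 5/12yz - 10z² + 2y + 19z + 2
  leading term yz²: subtract (1)·g_5 from -⅚yz² - 5/12yz - 10z² + 2y + 19z + 2 → 0
  remainder 0.

S(f_1,g_5): lcm = xyz². S = -½xyz + 12/5xy + 114/5xz + 12/5x + 24z.
  leading term xyz: subtract (-2)·f_1 from -½xyz + 12/5xy + 114/5xz + 12/5x + 24z → 12/5xy + 144/5xz + 12/5x + 24z + 12
  leading term xy: subtract (12/5)·g_3 from 12/5xy + 144/5xz + 12/5x + 24z + 12 → 0
  remainder 0.

S(f_2,g_5): lcm = xyz². S = -3/2xyz - 12xz² + 12/5xy + 109/5xz - 10z² + 12/5x + 19z.
  leading term xyz: subtract (-6)·f_1 from -3/2xyz - 12xz² + 12/5xy + 109/5xz - 10z² + 12/5x + 19z → -12xz² + 12/5xy + 199/5xz - 10z² + 12/5x + 19z + 36
  leading term xz²: subtract (1)·g_4 from -12xz² + 12/5xy + 199/5xz - 10z² + 12/5x + 19z + 36 → 12/5xy + 144/5xz + 12/5x + 24z + 12
  leading term xy: subtract (12/5)·g_3 from 12/5xy + 144/5xz + 12/5x + 24z + 12 → 0
  remainder 0.

S(g_3,g_5): lcm = xyz². S = 12xz³ - ½xyz - 11xz² + 10z³ + 12/5xy + 114/5xz + 5z² + 12/5x.
  leading term xz³: subtract (-z)·g_4 from 12xz³ - ½xyz - 11xz² + 10z³ + 12/5xy + 114/5xz + 5z² + 12/5x → -½xyz + 12/5xy + 114/5xz + 12/5x + 24z
  leading term xyz: subtract (-2)·f_1 from -½xyz + 12/5xy + 114/5xz + 12/5x + 24z → 12/5xy + 144/5xz + 12/5x + 24z + 12
  leading term xy: subtract (12/5)·g_3 from 12/5xy + 144/5xz + 12/5x + 24z + 12 → 0
  remainder 0.

S(g_4,g_5): lcm = xyz². S = -17/12xyz - 12xz² + ⅚yz² + 12/5xy + 114/5xz + 5/12yz + 12/5x - 2y.
  leading term xyz: subtract (-17/3)·f_1 from -17/12xyz - 12xz² + ⅚yz² + 12/5xy + 114/5xz + 5/12yz + 12/5x - 2y → -12xz² + ⅚yz² + 12/5xy + 199/5xz + 5/12yz + 12/5x - 2y + 34
  leading term xz²: subtract (1)·g_4 from -12xz² + ⅚yz² + 12/5xy + 199/5xz + 5/12yz + 12/5x - 2y + 34 → ⅚yz² + 12/5xy + 144/5xz + 5/12yz + 10z² + 12/5x - 2y + 5z + 10
  leading term yz²: subtract (-1)·g_5 from ⅚yz² + 12/5xy + 144/5xz + 5/12yz + 10z² + 12/5x - 2y + 5z + 10 → 12/5xy + 144/5xz + 12/5x + 24z + 12
  leading term xy: subtract (12/5)·g_3 from 12/5xy + 144/5xz + 12/5x + 24z + 12 → 0
  remainder 0.

Every S-polynomial of the final basis reduces to 0, so we have a Gröbner basis.
Inter-reduce: drop elements whose leading term is divisible by another's, tail-reduce, and make monic.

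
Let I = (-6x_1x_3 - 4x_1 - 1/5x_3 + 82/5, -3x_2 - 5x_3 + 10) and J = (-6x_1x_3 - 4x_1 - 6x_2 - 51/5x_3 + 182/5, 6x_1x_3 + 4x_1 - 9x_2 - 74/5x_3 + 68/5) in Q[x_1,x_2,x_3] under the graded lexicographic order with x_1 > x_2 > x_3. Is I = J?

Yes, the ideals are equal.

Two ideals are equal iff their reduced Gröbner bases coincide (the reduced basis is unique for a fixed ordering).
Buchberger on the first generating set:
f_1 = -6x_1x_3 - 4x_1 - 1/5x_3 + 82/5, LT = x_1x_3.
f_2 = -3x_2 - 5x_3 + 10, LT = x_2.

The S-polynomials (S(f_1,f_2)) all reduce to 0 modulo the current basis, so we have a Gröbner basis.
Inter-reduce: drop elements whose leading term is divisible by another's, tail-reduce, and make monic.
Reduced Gröbner basis: {x_1x_3 + 2/3x_1 + 1/30x_3 - 41/15, x_2 + 5/3x_3 - 10/3}.

Buchberger on the second generating set:
h_1 = -6x_1x_3 - 4x_1 - 6x_2 - 51/5x_3 + 182/5, LT = x_1x_3.
h_2 = 6x_1x_3 + 4x_1 - 9x_2 - 74/5x_3 + 68/5, LT = x_1x_3.

S(h_1,h_2): lcm = x_1x_3. S = 5/2x_2 + 25/6x_3 - 25/3.
  leading term x_2: no divisor's leading term divides it; move 5/2x_2 to the remainder.
  leading term x_3: no divisor's leading term divides it; move 25/6x_3 to the remainder.
  leading term 1: no divisor's leading term divides it; move -25/3 to the remainder.
  remainder 5/2x_2 + 25/6x_3 - 25/3 ≠ 0; add k_3 = 5/2x_2 + 25/6x_3 - 25/3 to the basis.

The other S-polynomials (S(h_1,k_3), S(h_2,k_3)) all reduce to 0 modulo the current basis, so we have a Gröbner basis.
Inter-reduce: drop elements whose leading term is divisible by another's, tail-reduce, and make monic.
Reduced Gröbner basis: {x_1x_3 + 2/3x_1 + 1/30x_3 - 41/15, x_2 + 5/3x_3 - 10/3}.

The two bases agree; hence the ideals are identical.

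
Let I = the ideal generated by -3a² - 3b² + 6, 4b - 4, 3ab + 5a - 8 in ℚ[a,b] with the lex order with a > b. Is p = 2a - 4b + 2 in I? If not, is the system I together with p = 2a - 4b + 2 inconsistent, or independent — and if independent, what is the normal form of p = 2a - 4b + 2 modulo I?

2a - 4b + 2 lies in I (it reduces to 0).

First compute the reduced Gröbner basis of I by Buchberger's algorithm.
f_1 = -3a² - 3b² + 6, LT = a².
f_2 = 4b - 4, LT = b.
f_3 = 3ab + 5a - 8, LT = ab.

S(f_1,f_3): lcm = a²b. S = -5/3a² + 8/3a + b³ - 2b.
  reduce S modulo (f_1, f_2, f_3):
  remainder 8/3a - 8/3 ≠ 0; add h_4 = 8/3a - 8/3 to the basis.

The other S-polynomials (S(f_1,f_2), S(f_2,f_3), S(f_1,h_4), S(f_2,h_4), S(f_3,h_4)) all reduce to 0 modulo the current basis, so we have a Gröbner basis.
Inter-reduce: drop elements whose leading term is divisible by another's, tail-reduce, and make monic.
Reduced Gröbner basis: {a - 1, b - 1}.
Label its elements g_1 = a - 1, g_2 = b - 1.

Reduce p = 2a - 4b + 2 modulo G:
  leading term a: subtract (2)·g_1 from 2a - 4b + 2 → -4b + 4
  leading term b: subtract (-4)·g_2 from -4b + 4 → 0
  normal form = 0.
Since the normal form is 0, p ∈ I.

The remainder on division by a Gröbner basis is unique — it is the normal form.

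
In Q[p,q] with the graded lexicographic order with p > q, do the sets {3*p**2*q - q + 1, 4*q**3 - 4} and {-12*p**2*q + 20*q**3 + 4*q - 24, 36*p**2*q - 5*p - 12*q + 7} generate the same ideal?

No, the ideals differ.

Since reduced Gröbner bases are canonical representatives of ideals under a given ordering, it suffices to compute and compare them.
Buchberger on the first generating set:
f_1 = 3*p**2*q - q + 1, LT = p**2*q.
f_2 = 4*q**3 - 4, LT = q**3.

S(f_1,f_2): lcm = p**2*q**3. S = -1/3*q**3 + p**2 + 1/3*q**2.
  reduce S modulo (f_1, f_2):
  remainder p**2 + 1/3*q**2 - 1/3 ≠ 0; add g_3 = p**2 + 1/3*q**2 - 1/3 to the basis.

The other S-polynomials (S(f_1,g_3), S(f_2,g_3)) all reduce to 0 modulo the current basis, so we have a Gröbner basis.
Inter-reduce: drop elements whose leading term is divisible by another's, tail-reduce, and make monic.
Reduced Gröbner basis: {q**3 - 1, p**2 + 1/3*q**2 - 1/3}.

Buchberger on the second generating set:
h_1 = -12*p**2*q + 20*q**3 + 4*q - 24, LT = p**2*q.
h_2 = 36*p**2*q - 5*p - 12*q + 7, LT = p**2*q.

S(h_1,h_2): lcm = p**2*q. S = -5/3*q**3 + 5/36*p + 65/36.
  reduce S modulo (h_1, h_2):
  remainder -5/3*q**3 + 5/36*p + 65/36 ≠ 0; add k_3 = -5/3*q**3 + 5/36*p + 65/36 to the basis.

S(h_1,k_3): lcm = p**2*q**3. S = -5/3*q**5 + 1/12*p**3 - 1/3*q**3 + 13/12*p**2 + 2*q**2.
  reduce S modulo (h_1, h_2, k_3):
  remainder 1/12*p**3 - 5/36*p*q**2 + 13/12*p**2 + 7/36*q**2 - 1/36*p - 13/36 ≠ 0; add k_4 = 1/12*p**3 - 5/36*p*q**2 + 13/12*p**2 + 7/36*q**2 - 1/36*p - 13/36 to the basis.

The other S-polynomials (S(h_2,k_3), S(h_1,k_4), S(h_2,k_4), S(k_3,k_4)) all reduce to 0 modulo the current basis, so we have a Gröbner basis.
Inter-reduce: drop elements whose leading term is divisible by another's, tail-reduce, and make monic.
Reduced Gröbner basis: {p**3 - 5/3*p*q**2 + 13*p**2 + 7/3*q**2 - 1/3*p - 13/3, p**2*q - 5/36*p - 1/3*q + 7/36, q**3 - 1/12*p - 13/12}.

The bases are distinct; the ideals are different.
The choice of monomial ordering does not affect the verdict — as long as both bases are computed under the same ordering, their equality decides ideal equality.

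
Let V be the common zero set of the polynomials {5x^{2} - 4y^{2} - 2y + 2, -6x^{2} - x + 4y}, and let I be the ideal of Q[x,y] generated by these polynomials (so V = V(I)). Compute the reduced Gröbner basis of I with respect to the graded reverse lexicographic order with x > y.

f_1 = 5x^{2} - 4y^{2} - 2y + 2, LT = x^{2}.
f_2 = -6x^{2} - x + 4y, LT = x^{2}.

S(f_1,f_2): lcm = x^{2}. S = -\tfrac{4}{5}y^{2} - \tfrac{1}{6}x + \tfrac{4}{15}y + \tfrac{2}{5}.
  leading term y^{2}: no divisor's leading term divides it; move -\tfrac{4}{5}y^{2} to the remainder.
  leading term x: no divisor's leading term divides it; move -\tfrac{1}{6}x to the remainder.
  leading term y: no divisor's leading term divides it; move \tfrac{4}{15}y to the remainder.
  leading term 1: no divisor's leading term divides it; move \tfrac{2}{5} to the remainder.
  remainder -\tfrac{4}{5}y^{2} - \tfrac{1}{6}x + \tfrac{4}{15}y + \tfrac{2}{5} ≠ 0; add g_3 = -\tfrac{4}{5}y^{2} - \tfrac{1}{6}x + \tfrac{4}{15}y + \tfrac{2}{5} to the basis.

S(f_1,g_3): leading monomials are coprime, so the S-polynomial reduces to 0 (Buchberger's first criterion).
S(f_2,g_3): leading monomials are coprime, so the S-polynomial reduces to 0 (Buchberger's first criterion).
Every S-polynomial of the final basis reduces to 0, so we have a Gröbner basis.
Inter-reduce: drop elements whose leading term is divisible by another's, tail-reduce, and make monic.

G = {x^{2} + \tfrac{1}{6}x - \tfrac{2}{3}y, y^{2} + \tfrac{5}{24}x - \tfrac{1}{3}y - \tfrac{1}{2}}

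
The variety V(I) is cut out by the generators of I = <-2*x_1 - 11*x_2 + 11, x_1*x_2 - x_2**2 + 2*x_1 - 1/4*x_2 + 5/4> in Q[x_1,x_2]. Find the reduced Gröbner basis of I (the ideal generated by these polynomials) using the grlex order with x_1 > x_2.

G = {x_2**2 + 23/26*x_2 - 49/26, x_1 + 11/2*x_2 - 11/2}

f_1 = -2*x_1 - 11*x_2 + 11, LT = x_1.
f_2 = x_1*x_2 - x_2**2 + 2*x_1 - 1/4*x_2 + 5/4, LT = x_1*x_2.

S(f_1,f_2): lcm = x_1*x_2. S = 13/2*x_2**2 - 2*x_1 - 21/4*x_2 - 5/4.
  leading term x_2**2: no divisor's leading term divides it; move 13/2*x_2**2 to the remainder.
  leading term x_1: subtract (1)·f_1 from -2*x_1 - 21/4*x_2 - 5/4 → 23/4*x_2 - 49/4
  leading term x_2: no divisor's leading term divides it; move 23/4*x_2 to the remainder.
  leading term 1: no divisor's leading term divides it; move -49/4 to the remainder.
  remainder 13/2*x_2**2 + 23/4*x_2 - 49/4 ≠ 0; add g_3 = 13/2*x_2**2 + 23/4*x_2 - 49/4 to the basis.

The other S-polynomials (S(f_1,g_3), S(f_2,g_3)) all reduce to 0 modulo the current basis, so we have a Gröbner basis.
Inter-reduce: drop elements whose leading term is divisible by another's, tail-reduce, and make monic.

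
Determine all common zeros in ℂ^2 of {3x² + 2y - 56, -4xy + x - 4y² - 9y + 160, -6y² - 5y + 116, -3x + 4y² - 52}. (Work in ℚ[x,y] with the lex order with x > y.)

{(4, 4)}

Compute a lex Gröbner basis by Buchberger's algorithm.
f_1 = 3x² + 2y - 56, LT = x².
f_2 = -4xy + x - 4y² - 9y + 160, LT = xy.
f_3 = -6y² - 5y + 116, LT = y².
f_4 = -3x + 4y² - 52, LT = x.

S(f_1,f_2): lcm = x²y. S = ¼x² - xy² - 9/4xy + 40x + ⅔y² - 56/3y.
  reduce S modulo (f_1, f_2, f_3, f_4):
  remainder -733/9y + 2932/9 ≠ 0; add h_5 = -733/9y + 2932/9 to the basis.

The other S-polynomials (S(f_1,f_3), S(f_1,f_4), S(f_2,f_3), S(f_2,f_4), S(f_3,f_4), S(f_1,h_5), S(f_2,h_5), S(f_3,h_5), S(f_4,h_5)) all reduce to 0 modulo the current basis, so we have a Gröbner basis.
Inter-reduce: drop elements whose leading term is divisible by another's, tail-reduce, and make monic.
Reduced Gröbner basis: {x - 4, y - 4}.

A lex Gröbner basis eliminates variables successively. Here y - 4 depends only on y, with roots {4}; lifting each root through the earlier basis elements recovers the full solutions.
  y = 4: the earlier basis element becomes x - 4 = 0, giving x = 4 — point (4, 4).
A lex Gröbner basis triangularizes the system, enabling back-substitution.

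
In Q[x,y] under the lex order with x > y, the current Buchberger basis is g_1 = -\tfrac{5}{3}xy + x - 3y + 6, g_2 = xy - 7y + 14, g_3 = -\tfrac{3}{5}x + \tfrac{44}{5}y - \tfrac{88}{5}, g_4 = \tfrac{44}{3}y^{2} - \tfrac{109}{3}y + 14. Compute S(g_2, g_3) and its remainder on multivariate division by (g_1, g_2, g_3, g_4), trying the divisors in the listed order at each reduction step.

lcm(LM(g_2), LM(g_3)) = xy.
S = (lcm/LT(g_2))·g_2 − (lcm/LT(g_3))·g_3 = \tfrac{44}{3}y^{2} - \tfrac{109}{3}y + 14.
Reduce S modulo (g_1, g_2, g_3, g_4) in that order:
  leading term y^{2}: subtract (1)·g_4 from \tfrac{44}{3}y^{2} - \tfrac{109}{3}y + 14 → 0
The remainder is 0, so this S-polynomial contributes no new basis element.

S(g_2, g_3) = \tfrac{44}{3}y^{2} - \tfrac{109}{3}y + 14; remainder on division = 0.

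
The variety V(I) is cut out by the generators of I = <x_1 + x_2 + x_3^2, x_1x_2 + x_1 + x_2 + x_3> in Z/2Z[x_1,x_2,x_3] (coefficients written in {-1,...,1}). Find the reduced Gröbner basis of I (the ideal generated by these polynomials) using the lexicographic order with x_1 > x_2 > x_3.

f_1 = x_1 + x_2 + x_3^2, LT = x_1.
f_2 = x_1x_2 + x_1 + x_2 + x_3, LT = x_1x_2.

S(f_1,f_2): lcm = x_1x_2. S = x_1 + x_2^2 + x_2x_3^2 + x_2 + x_3.
  leading term x_1: subtract (1)·f_1 from x_1 + x_2^2 + x_2x_3^2 + x_2 + x_3 → x_2^2 + x_2x_3^2 + x_3^2 + x_3
  leading term x_2^2: no divisor's leading term divides it; move x_2^2 to the remainder.
  leading term x_2x_3^2: no divisor's leading term divides it; move x_2x_3^2 to the remainder.
  leading term x_3^2: no divisor's leading term divides it; move x_3^2 to the remainder.
  leading term x_3: no divisor's leading term divides it; move x_3 to the remainder.
  remainder x_2^2 + x_2x_3^2 + x_3^2 + x_3 ≠ 0; add g_3 = x_2^2 + x_2x_3^2 + x_3^2 + x_3 to the basis.

The other S-polynomials (S(f_1,g_3), S(f_2,g_3)) all reduce to 0 modulo the current basis, so we have a Gröbner basis.
Inter-reduce: drop elements whose leading term is divisible by another's, tail-reduce, and make monic.

G = {x_1 + x_2 + x_3^2, x_2^2 + x_2x_3^2 + x_3^2 + x_3}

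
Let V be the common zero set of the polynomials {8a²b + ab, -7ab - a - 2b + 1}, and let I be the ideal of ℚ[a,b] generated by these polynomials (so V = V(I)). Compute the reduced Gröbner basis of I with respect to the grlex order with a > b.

G = {a² - 65/56a - 9/28b + 9/56, ab + 1/7a + 2/7b - 1/7, b² - 4/7a - 23/14b + 4/7}

f_1 = 8a²b + ab, LT = a²b.
f_2 = -7ab - a - 2b + 1, LT = ab.

S(f_1,f_2): lcm = a²b. S = -1/7a² - 9/56ab + 1/7a.
  leading term a²: no divisor's leading term divides it; move -1/7a² to the remainder.
  leading term ab: subtract (9/392)·f_2 from -9/56ab + 1/7a → 65/392a + 9/196b - 9/392
  leading term a: no divisor's leading term divides it; move 65/392a to the remainder.
  leading term b: no divisor's leading term divides it; move 9/196b to the remainder.
  leading term 1: no divisor's leading term divides it; move -9/392 to the remainder.
  remainder -1/7a² + 65/392a + 9/196b - 9/392 ≠ 0; add g_3 = -1/7a² + 65/392a + 9/196b - 9/392 to the basis.

S(f_1,g_3): lcm = a²b. S = 9/7ab + 9/28b² - 9/56b.
  leading term ab: subtract (-9/49)·f_2 from 9/7ab + 9/28b² - 9/56b → 9/28b² - 9/49a - 207/392b + 9/49
  leading term b²: no divisor's leading term divides it; move 9/28b² to the remainder.
  leading term a: no divisor's leading term divides it; move -9/49a to the remainder.
  leading term b: no divisor's leading term divides it; move -207/392b to the remainder.
  leading term 1: no divisor's leading term divides it; move 9/49 to the remainder.
  remainder 9/28b² - 9/49a - 207/392b + 9/49 ≠ 0; add g_4 = 9/28b² - 9/49a - 207/392b + 9/49 to the basis.

S(f_2,g_3): lcm = a²b. S = 1/7a² + 81/56ab + 9/28b² - 1/7a - 9/56b.
  leading term a²: subtract (-1)·g_3 from 1/7a² + 81/56ab + 9/28b² - 1/7a - 9/56b → 81/56ab + 9/28b² + 9/392a - 45/392b - 9/392
  leading term ab: subtract (-81/392)·f_2 from 81/56ab + 9/28b² + 9/392a - 45/392b - 9/392 → 9/28b² - 9/49a - 207/392b + 9/49
  leading term b²: subtract (1)·g_4 from 9/28b² - 9/49a - 207/392b + 9/49 → 0
  remainder 0.

S(f_1,g_4): lcm = a²b². S = 4/7a³ + 23/14a²b + ⅛ab² - 4/7a².
  leading term a³: subtract (-4a)·g_3 from 4/7a³ + 23/14a²b + ⅛ab² - 4/7a² → 23/14a²b + ⅛ab² + 9/98a² + 9/49ab - 9/98a
  leading term a²b: subtract (23/112)·f_1 from 23/14a²b + ⅛ab² + 9/98a² + 9/49ab - 9/98a → ⅛ab² + 9/98a² - 17/784ab - 9/98a
  leading term ab²: subtract (-1/56b)·f_2 from ⅛ab² + 9/98a² - 17/784ab - 9/98a → 9/98a² - 31/784ab - 1/28b² - 9/98a + 1/56b
  leading term a²: subtract (-9/14)·g_3 from 9/98a² - 31/784ab - 1/28b² - 9/98a + 1/56b → -31/784ab - 1/28b² + 81/5488a + 65/1372b - 81/5488
  leading term ab: subtract (31/5488)·f_2 from -31/784ab - 1/28b² + 81/5488a + 65/1372b - 81/5488 → -1/28b² + 1/49a + 23/392b - 1/49
  leading term b²: subtract (-1/9)·g_4 from -1/28b² + 1/49a + 23/392b - 1/49 → 0
  remainder 0.

S(f_2,g_4): lcm = ab². S = 4/7a² + 25/14ab + 2/7b² - 4/7a - 1/7b.
  leading term a²: subtract (-4)·g_3 from 4/7a² + 25/14ab + 2/7b² - 4/7a - 1/7b → 25/14ab + 2/7b² + 9/98a + 2/49b - 9/98
  leading term ab: subtract (-25/98)·f_2 from 25/14ab + 2/7b² + 9/98a + 2/49b - 9/98 → 2/7b² - 8/49a - 23/49b + 8/49
  leading term b²: subtract (8/9)·g_4 from 2/7b² - 8/49a - 23/49b + 8/49 → 0
  remainder 0.

S(g_3,g_4): leading monomials are coprime, so the S-polynomial reduces to 0 (Buchberger's first criterion).
Every S-polynomial of the final basis reduces to 0, so we have a Gröbner basis.
Inter-reduce: drop elements whose leading term is divisible by another's, tail-reduce, and make monic.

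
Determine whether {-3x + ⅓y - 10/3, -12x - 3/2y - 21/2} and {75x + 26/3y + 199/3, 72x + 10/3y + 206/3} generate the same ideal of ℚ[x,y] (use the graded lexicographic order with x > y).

Yes, the ideals are equal.

Two ideals are equal iff their reduced Gröbner bases coincide (the reduced basis is unique for a fixed ordering).
Buchberger on the first generating set:
f_1 = -3x + ⅓y - 10/3, LT = x.
f_2 = -12x - 3/2y - 21/2, LT = x.

S(f_1,f_2): lcm = x. S = -17/72y + 17/72.
  leading term y: no divisor's leading term divides it; move -17/72y to the remainder.
  leading term 1: no divisor's leading term divides it; move 17/72 to the remainder.
  remainder -17/72y + 17/72 ≠ 0; add g_3 = -17/72y + 17/72 to the basis.

The other S-polynomials (S(f_1,g_3), S(f_2,g_3)) all reduce to 0 modulo the current basis, so we have a Gröbner basis.
Inter-reduce: drop elements whose leading term is divisible by another's, tail-reduce, and make monic.
Reduced Gröbner basis: {x + 1, y - 1}.

Buchberger on the second generating set:
h_1 = 75x + 26/3y + 199/3, LT = x.
h_2 = 72x + 10/3y + 206/3, LT = x.

S(h_1,h_2): lcm = x. S = 187/2700y - 187/2700.
  leading term y: no divisor's leading term divides it; move 187/2700y to the remainder.
  leading term 1: no divisor's leading term divides it; move -187/2700 to the remainder.
  remainder 187/2700y - 187/2700 ≠ 0; add k_3 = 187/2700y - 187/2700 to the basis.

The other S-polynomials (S(h_1,k_3), S(h_2,k_3)) all reduce to 0 modulo the current basis, so we have a Gröbner basis.
Inter-reduce: drop elements whose leading term is divisible by another's, tail-reduce, and make monic.
Reduced Gröbner basis: {x + 1, y - 1}.

The two bases agree; hence the ideals are identical.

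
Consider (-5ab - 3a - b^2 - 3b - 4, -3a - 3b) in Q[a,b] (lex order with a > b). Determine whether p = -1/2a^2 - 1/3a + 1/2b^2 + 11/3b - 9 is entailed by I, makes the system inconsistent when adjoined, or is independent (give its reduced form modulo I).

Adjoining -1/2a^2 - 1/3a + 1/2b^2 + 11/3b - 9 makes the ideal the whole ring: the system is inconsistent.

First compute the reduced Gröbner basis of I by Buchberger's algorithm.
f_1 = -5ab - 3a - b^2 - 3b - 4, LT = ab.
f_2 = -3a - 3b, LT = a.

S(f_1,f_2): lcm = ab. S = 3/5a - 4/5b^2 + 3/5b + 4/5.
  leading term a: subtract (-1/5)·f_2 from 3/5a - 4/5b^2 + 3/5b + 4/5 → -4/5b^2 + 4/5
  leading term b^2: no divisor's leading term divides it; move -4/5b^2 to the remainder.
  leading term 1: no divisor's leading term divides it; move 4/5 to the remainder.
  remainder -4/5b^2 + 4/5 ≠ 0; add h_3 = -4/5b^2 + 4/5 to the basis.

S(f_1,h_3): lcm = ab^2. S = 3/5ab + a + 1/5b^3 + 3/5b^2 + 4/5b.
  leading term ab: subtract (-3/25)·f_1 from 3/5ab + a + 1/5b^3 + 3/5b^2 + 4/5b → 16/25a + 1/5b^3 + 12/25b^2 + 11/25b - 12/25
  leading term a: subtract (-16/75)·f_2 from 16/25a + 1/5b^3 + 12/25b^2 + 11/25b - 12/25 → 1/5b^3 + 12/25b^2 - 1/5b - 12/25
  leading term b^3: subtract (-1/4b)·h_3 from 1/5b^3 + 12/25b^2 - 1/5b - 12/25 → 12/25b^2 - 12/25
  leading term b^2: subtract (-3/5)·h_3 from 12/25b^2 - 12/25 → 0
  remainder 0.

S(f_2,h_3): leading monomials are coprime, so the S-polynomial reduces to 0 (Buchberger's first criterion).
Every S-polynomial of the final basis reduces to 0, so we have a Gröbner basis.
Inter-reduce: drop elements whose leading term is divisible by another's, tail-reduce, and make monic.
Reduced Gröbner basis: {a + b, b^2 - 1}.
Label its elements g_1 = a + b, g_2 = b^2 - 1.

Reduce p = -1/2a^2 - 1/3a + 1/2b^2 + 11/3b - 9 modulo G:
  leading term a^2: subtract (-1/2a)·g_1 from -1/2a^2 - 1/3a + 1/2b^2 + 11/3b - 9 → 1/2ab - 1/3a + 1/2b^2 + 11/3b - 9
  leading term ab: subtract (1/2b)·g_1 from 1/2ab - 1/3a + 1/2b^2 + 11/3b - 9 → -1/3a + 11/3b - 9
  leading term a: subtract (-1/3)·g_1 from -1/3a + 11/3b - 9 → 4b - 9
  leading term b: no divisor's leading term divides it; move 4b to the remainder.
  leading term 1: no divisor's leading term divides it; move -9 to the remainder.
  normal form = 4b - 9.
The normal form is nonzero, so p ∉ I. Since p minus its normal form lies in I, I + (p) = I + (r) where r = 4b - 9; decide whether this ideal is the whole ring.
Run Buchberger on G together with r (pairs among the g_i already reduce to 0 since G is a Gröbner basis):
g_1 = a + b, LT = a.
g_2 = b^2 - 1, LT = b^2.
r = 4b - 9, LT = b.

S(g_1,g_2): leading monomials are coprime, so the S-polynomial reduces to 0 (Buchberger's first criterion).
S(g_1,r): leading monomials are coprime, so the S-polynomial reduces to 0 (Buchberger's first criterion).
S(g_2,r): lcm = b^2. S = 9/4b - 1.
  leading term b: subtract (9/16)·r from 9/4b - 1 → 65/16
  leading term 1: no divisor's leading term divides it; move 65/16 to the remainder.
  remainder 65/16 ≠ 0; add m_4 = 65/16 to the basis.

S(g_1,m_4): leading monomials are coprime, so the S-polynomial reduces to 0 (Buchberger's first criterion).
S(g_2,m_4): leading monomials are coprime, so the S-polynomial reduces to 0 (Buchberger's first criterion).
S(r,m_4): leading monomials are coprime, so the S-polynomial reduces to 0 (Buchberger's first criterion).
Every S-polynomial of the final basis reduces to 0, so we have a Gröbner basis.
Inter-reduce: drop elements whose leading term is divisible by another's, tail-reduce, and make monic.
Reduced Gröbner basis: {1}.
The reduced Gröbner basis of I + (p) is {1}: the ideal is the whole ring, so the enlarged system has no common solution — adjoining p is inconsistent.

The remainder on division by a Gröbner basis is unique — it is the normal form.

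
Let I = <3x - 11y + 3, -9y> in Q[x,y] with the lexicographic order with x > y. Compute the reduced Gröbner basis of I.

f_1 = 3x - 11y + 3, LT = x.
f_2 = -9y, LT = y.

The S-polynomials (S(f_1,f_2)) all reduce to 0 modulo the current basis, so we have a Gröbner basis.

G = {x + 1, y}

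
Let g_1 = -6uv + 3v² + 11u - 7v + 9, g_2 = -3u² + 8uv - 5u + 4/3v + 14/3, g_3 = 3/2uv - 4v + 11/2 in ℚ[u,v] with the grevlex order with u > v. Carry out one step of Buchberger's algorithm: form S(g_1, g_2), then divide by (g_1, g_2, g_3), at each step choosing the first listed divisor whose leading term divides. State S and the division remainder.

S(g_1, g_2) = 13/6uv² - 11/6u² - ½uv + 4/9v² - 3/2u + 14/9v; remainder on division = 13/12v³ - 67/24v² - 25/24u + 1219/216v - 1075/216.

lcm(LM(g_1), LM(g_2)) = u²v.
S = (lcm/LT(g_1))·g_1 − (lcm/LT(g_2))·g_2 = 13/6uv² - 11/6u² - ½uv + 4/9v² - 3/2u + 14/9v.
Reduce S modulo (g_1, g_2, g_3) in that order:
  leading term uv²: subtract (-13/36v)·g_1 from 13/6uv² - 11/6u² - ½uv + 4/9v² - 3/2u + 14/9v → 13/12v³ - 11/6u² + 125/36uv - 25/12v² - 3/2u + 173/36v
  leading term v³: no divisor's leading term divides it; move 13/12v³ to the remainder.
  leading term u²: subtract (11/18)·g_2 from -11/6u² + 125/36uv - 25/12v² - 3/2u + 173/36v → -17/12uv - 25/12v² + 14/9u + 431/108v - 77/27
  leading term uv: subtract (17/72)·g_1 from -17/12uv - 25/12v² + 14/9u + 431/108v - 77/27 → -67/24v² - 25/24u + 1219/216v - 1075/216
  leading term v²: no divisor's leading term divides it; move -67/24v² to the remainder.
  leading term u: no divisor's leading term divides it; move -25/24u to the remainder.
  leading term v: no divisor's leading term divides it; move 1219/216v to the remainder.
  leading term 1: no divisor's leading term divides it; move -1075/216 to the remainder.
The remainder 13/12v³ - 67/24v² - 25/24u + 1219/216v - 1075/216 is nonzero, so it would be added as the next basis element.
An S-polynomial is built so that the two leading terms cancel; whether anything survives reduction is exactly the Gröbner-basis criterion.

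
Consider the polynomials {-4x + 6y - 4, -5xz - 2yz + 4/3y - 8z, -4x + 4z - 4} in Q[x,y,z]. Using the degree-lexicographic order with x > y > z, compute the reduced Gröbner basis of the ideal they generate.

G = {z^2 + 1/3z, x - z + 1, y - 2/3z}

f_1 = -4x + 6y - 4, LT = x.
f_2 = -5xz - 2yz + 4/3y - 8z, LT = xz.
f_3 = -4x + 4z - 4, LT = x.

S(f_1,f_2): lcm = xz. S = -19/10yz + 4/15y - 3/5z.
  leading term yz: no divisor's leading term divides it; move -19/10yz to the remainder.
  leading term y: no divisor's leading term divides it; move 4/15y to the remainder.
  leading term z: no divisor's leading term divides it; move -3/5z to the remainder.
  remainder -19/10yz + 4/15y - 3/5z ≠ 0; add g_4 = -19/10yz + 4/15y - 3/5z to the basis.

S(f_1,f_3): lcm = x. S = -3/2y + z.
  leading term y: no divisor's leading term divides it; move -3/2y to the remainder.
  leading term z: no divisor's leading term divides it; move z to the remainder.
  remainder -3/2y + z ≠ 0; add g_5 = -3/2y + z to the basis.

S(f_2,f_3): lcm = xz. S = 2/5yz + z^2 - 4/15y + 3/5z.
  leading term yz: subtract (-4/19)·g_4 from 2/5yz + z^2 - 4/15y + 3/5z → z^2 - 4/19y + 9/19z
  leading term z^2: no divisor's leading term divides it; move z^2 to the remainder.
  leading term y: subtract (8/57)·g_5 from -4/19y + 9/19z → 1/3z
  leading term z: no divisor's leading term divides it; move 1/3z to the remainder.
  remainder z^2 + 1/3z ≠ 0; add g_6 = z^2 + 1/3z to the basis.

The other S-polynomials (S(f_1,g_4), S(f_2,g_4), S(f_3,g_4), S(f_1,g_5), S(f_2,g_5), S(f_3,g_5), S(g_4,g_5), S(f_1,g_6), S(f_2,g_6), S(f_3,g_6), S(g_4,g_6), S(g_5,g_6)) all reduce to 0 modulo the current basis, so we have a Gröbner basis.
Inter-reduce: drop elements whose leading term is divisible by another's, tail-reduce, and make monic.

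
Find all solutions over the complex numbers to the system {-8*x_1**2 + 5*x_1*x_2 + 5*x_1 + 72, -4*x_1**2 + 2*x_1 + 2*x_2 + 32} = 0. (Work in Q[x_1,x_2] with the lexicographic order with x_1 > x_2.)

Compute a lex Gröbner basis by Buchberger's algorithm.
f_1 = -8*x_1**2 + 5*x_1*x_2 + 5*x_1 + 72, LT = x_1**2.
f_2 = -4*x_1**2 + 2*x_1 + 2*x_2 + 32, LT = x_1**2.

S(f_1,f_2): lcm = x_1**2. S = -5/8*x_1*x_2 - 1/8*x_1 + 1/2*x_2 - 1.
  leading term x_1*x_2: no divisor's leading term divides it; move -5/8*x_1*x_2 to the remainder.
  leading term x_1: no divisor's leading term divides it; move -1/8*x_1 to the remainder.
  leading term x_2: no divisor's leading term divides it; move 1/2*x_2 to the remainder.
  leading term 1: no divisor's leading term divides it; move -1 to the remainder.
  remainder -5/8*x_1*x_2 - 1/8*x_1 + 1/2*x_2 - 1 ≠ 0; add h_3 = -5/8*x_1*x_2 - 1/8*x_1 + 1/2*x_2 - 1 to the basis.

S(f_1,h_3): lcm = x_1**2*x_2. S = -1/5*x_1**2 - 5/8*x_1*x_2**2 + 7/40*x_1*x_2 - 8/5*x_1 - 9*x_2.
  leading term x_1**2: subtract (1/40)·f_1 from -1/5*x_1**2 - 5/8*x_1*x_2**2 + 7/40*x_1*x_2 - 8/5*x_1 - 9*x_2 → -5/8*x_1*x_2**2 + 1/20*x_1*x_2 - 69/40*x_1 - 9*x_2 - 9/5
  leading term x_1*x_2**2: subtract (x_2)·h_3 from -5/8*x_1*x_2**2 + 1/20*x_1*x_2 - 69/40*x_1 - 9*x_2 - 9/5 → 7/40*x_1*x_2 - 69/40*x_1 - 1/2*x_2**2 - 8*x_2 - 9/5
  leading term x_1*x_2: subtract (-7/25)·h_3 from 7/40*x_1*x_2 - 69/40*x_1 - 1/2*x_2**2 - 8*x_2 - 9/5 → -44/25*x_1 - 1/2*x_2**2 - 393/50*x_2 - 52/25
  leading term x_1: no divisor's leading term divides it; move -44/25*x_1 to the remainder.
  leading term x_2**2: no divisor's leading term divides it; move -1/2*x_2**2 to the remainder.
  leading term x_2: no divisor's leading term divides it; move -393/50*x_2 to the remainder.
  leading term 1: no divisor's leading term divides it; move -52/25 to the remainder.
  remainder -44/25*x_1 - 1/2*x_2**2 - 393/50*x_2 - 52/25 ≠ 0; add h_4 = -44/25*x_1 - 1/2*x_2**2 - 393/50*x_2 - 52/25 to the basis.

S(h_3,h_4): lcm = x_1*x_2. S = 1/5*x_1 - 25/88*x_2**3 - 393/88*x_2**2 - 109/55*x_2 + 8/5.
  leading term x_1: subtract (-5/44)·h_4 from 1/5*x_1 - 25/88*x_2**3 - 393/88*x_2**2 - 109/55*x_2 + 8/5 → -25/88*x_2**3 - 199/44*x_2**2 - 23/8*x_2 + 15/11
  leading term x_2**3: no divisor's leading term divides it; move -25/88*x_2**3 to the remainder.
  leading term x_2**2: no divisor's leading term divides it; move -199/44*x_2**2 to the remainder.
  leading term x_2: no divisor's leading term divides it; move -23/8*x_2 to the remainder.
  leading term 1: no divisor's leading term divides it; move 15/11 to the remainder.
  remainder -25/88*x_2**3 - 199/44*x_2**2 - 23/8*x_2 + 15/11 ≠ 0; add h_5 = -25/88*x_2**3 - 199/44*x_2**2 - 23/8*x_2 + 15/11 to the basis.

The other S-polynomials (S(f_2,h_3), S(f_1,h_4), S(f_2,h_4), S(f_1,h_5), S(f_2,h_5), S(h_3,h_5), S(h_4,h_5)) all reduce to 0 modulo the current basis, so we have a Gröbner basis.
Inter-reduce: drop elements whose leading term is divisible by another's, tail-reduce, and make monic.
Reduced Gröbner basis: {x_1 + 25/88*x_2**2 + 393/88*x_2 + 13/11, x_2**3 + 398/25*x_2**2 + 253/25*x_2 - 24/5}.

A lex Gröbner basis eliminates variables successively. Here x_2**3 + 398/25*x_2**2 + 253/25*x_2 - 24/5 depends only on x_2, with roots {-1, -373/50 + 11*sqrt(1249)/50, -11*sqrt(1249)/50 - 373/50}; lifting each root through the earlier basis elements recovers the full solutions.
  x_2 = -1: the earlier basis element becomes x_1 - 3 = 0, giving x_1 = 3 — point (3, -1).
  x_2 = -373/50 + 11*sqrt(1249)/50: the earlier basis element becomes x_1 + 17/20 + sqrt(1249)/20 = 0, giving x_1 = -sqrt(1249)/20 - 17/20 — point (-sqrt(1249)/20 - 17/20, -373/50 + 11*sqrt(1249)/50).
  x_2 = -11*sqrt(1249)/50 - 373/50: the earlier basis element becomes x_1 - sqrt(1249)/20 + 17/20 = 0, giving x_1 = -17/20 + sqrt(1249)/20 — point (-17/20 + sqrt(1249)/20, -11*sqrt(1249)/50 - 373/50).
Check: every point annihilates each of the original generators.

{(3, -1), (-sqrt(1249)/20 - 17/20, -373/50 + 11*sqrt(1249)/50), (-17/20 + sqrt(1249)/20, -11*sqrt(1249)/50 - 373/50)}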